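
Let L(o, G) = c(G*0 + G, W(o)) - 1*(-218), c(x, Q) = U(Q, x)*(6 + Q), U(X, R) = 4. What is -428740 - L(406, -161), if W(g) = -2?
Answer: -428974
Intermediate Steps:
c(x, Q) = 24 + 4*Q (c(x, Q) = 4*(6 + Q) = 24 + 4*Q)
L(o, G) = 234 (L(o, G) = (24 + 4*(-2)) - 1*(-218) = (24 - 8) + 218 = 16 + 218 = 234)
-428740 - L(406, -161) = -428740 - 1*234 = -428740 - 234 = -428974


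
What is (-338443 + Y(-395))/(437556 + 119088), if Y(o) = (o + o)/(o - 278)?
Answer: -75923783/124873804 ≈ -0.60800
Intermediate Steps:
Y(o) = 2*o/(-278 + o) (Y(o) = (2*o)/(-278 + o) = 2*o/(-278 + o))
(-338443 + Y(-395))/(437556 + 119088) = (-338443 + 2*(-395)/(-278 - 395))/(437556 + 119088) = (-338443 + 2*(-395)/(-673))/556644 = (-338443 + 2*(-395)*(-1/673))*(1/556644) = (-338443 + 790/673)*(1/556644) = -227771349/673*1/556644 = -75923783/124873804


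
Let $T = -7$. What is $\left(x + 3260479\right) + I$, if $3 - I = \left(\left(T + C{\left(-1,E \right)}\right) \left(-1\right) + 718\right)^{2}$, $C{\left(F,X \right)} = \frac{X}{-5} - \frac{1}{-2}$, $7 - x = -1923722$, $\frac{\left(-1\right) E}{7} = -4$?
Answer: $\frac{465116499}{100} \approx 4.6512 \cdot 10^{6}$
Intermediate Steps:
$E = 28$ ($E = \left(-7\right) \left(-4\right) = 28$)
$x = 1923729$ ($x = 7 - -1923722 = 7 + 1923722 = 1923729$)
$C{\left(F,X \right)} = \frac{1}{2} - \frac{X}{5}$ ($C{\left(F,X \right)} = X \left(- \frac{1}{5}\right) - - \frac{1}{2} = - \frac{X}{5} + \frac{1}{2} = \frac{1}{2} - \frac{X}{5}$)
$I = - \frac{53304301}{100}$ ($I = 3 - \left(\left(-7 + \left(\frac{1}{2} - \frac{28}{5}\right)\right) \left(-1\right) + 718\right)^{2} = 3 - \left(\left(-7 - \frac{51}{10}\right) \left(-1\right) + 718\right)^{2} = 3 - \left(\left(- \frac{121}{10}\right) \left(-1\right) + 718\right)^{2} = 3 - \left(\frac{121}{10} + 718\right)^{2} = 3 - \left(\frac{7301}{10}\right)^{2} = 3 - \frac{53304601}{100} = - \frac{53304301}{100} \approx -5.3304 \cdot 10^{5}$)
$\left(x + 3260479\right) + I = \left(1923729 + 3260479\right) - \frac{53304301}{100} = 5184208 - \frac{53304301}{100} = \frac{465116499}{100}$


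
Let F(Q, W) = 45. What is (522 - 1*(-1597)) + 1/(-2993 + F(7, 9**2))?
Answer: 6246811/2948 ≈ 2119.0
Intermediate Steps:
(522 - 1*(-1597)) + 1/(-2993 + F(7, 9**2)) = (522 - 1*(-1597)) + 1/(-2993 + 45) = (522 + 1597) + 1/(-2948) = 2119 - 1/2948 = 6246811/2948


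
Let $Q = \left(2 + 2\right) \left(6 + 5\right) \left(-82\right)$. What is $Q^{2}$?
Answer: $13017664$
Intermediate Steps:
$Q = -3608$ ($Q = 4 \cdot 11 \left(-82\right) = 44 \left(-82\right) = -3608$)
$Q^{2} = \left(-3608\right)^{2} = 13017664$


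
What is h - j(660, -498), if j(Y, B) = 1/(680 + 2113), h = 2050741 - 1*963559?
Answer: 3036499325/2793 ≈ 1.0872e+6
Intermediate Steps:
h = 1087182 (h = 2050741 - 963559 = 1087182)
j(Y, B) = 1/2793
h - j(660, -498) = 1087182 - 1*1/2793 = 1087182 - 1/2793 = 3036499325/2793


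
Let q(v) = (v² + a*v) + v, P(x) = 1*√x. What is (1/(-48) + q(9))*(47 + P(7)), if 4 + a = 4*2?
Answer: 284209/48 + 6047*√7/48 ≈ 6254.3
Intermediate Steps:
P(x) = √x
a = 4 (a = -4 + 4*2 = -4 + 8 = 4)
q(v) = v² + 5*v (q(v) = (v² + 4*v) + v = v² + 5*v)
(1/(-48) + q(9))*(47 + P(7)) = (1/(-48) + 9*(5 + 9))*(47 + √7) = (-1/48 + 9*14)*(47 + √7) = (-1/48 + 126)*(47 + √7) = 6047*(47 + √7)/48 = 284209/48 + 6047*√7/48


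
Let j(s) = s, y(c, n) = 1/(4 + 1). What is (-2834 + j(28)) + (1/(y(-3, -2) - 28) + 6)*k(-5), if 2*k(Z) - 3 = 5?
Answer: -386718/139 ≈ -2782.1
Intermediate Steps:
y(c, n) = ⅕ (y(c, n) = 1/5 = ⅕)
k(Z) = 4 (k(Z) = 3/2 + (½)*5 = 3/2 + 5/2 = 4)
(-2834 + j(28)) + (1/(y(-3, -2) - 28) + 6)*k(-5) = (-2834 + 28) + (1/(⅕ - 28) + 6)*4 = -2806 + (1/(-139/5) + 6)*4 = -2806 + (-5/139 + 6)*4 = -2806 + (829/139)*4 = -2806 + 3316/139 = -386718/139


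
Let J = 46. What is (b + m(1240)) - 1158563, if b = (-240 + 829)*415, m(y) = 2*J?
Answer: -914036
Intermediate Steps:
m(y) = 92 (m(y) = 2*46 = 92)
b = 244435 (b = 589*415 = 244435)
(b + m(1240)) - 1158563 = (244435 + 92) - 1158563 = 244527 - 1158563 = -914036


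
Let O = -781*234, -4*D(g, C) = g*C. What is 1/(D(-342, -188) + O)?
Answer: -1/198828 ≈ -5.0295e-6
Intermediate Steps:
D(g, C) = -C*g/4 (D(g, C) = -g*C/4 = -C*g/4)
O = -182754
1/(D(-342, -188) + O) = 1/(-¼*(-188)*(-342) - 182754) = 1/(-16074 - 182754) = 1/(-198828) = -1/198828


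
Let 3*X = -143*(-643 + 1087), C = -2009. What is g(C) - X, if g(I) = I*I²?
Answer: -8108465565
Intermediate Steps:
g(I) = I³
X = -21164 (X = (-143*(-643 + 1087))/3 = (-143*444)/3 = (⅓)*(-63492) = -21164)
g(C) - X = (-2009)³ - 1*(-21164) = -8108486729 + 21164 = -8108465565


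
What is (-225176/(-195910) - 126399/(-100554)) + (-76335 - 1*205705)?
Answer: -926001533945001/3283255690 ≈ -2.8204e+5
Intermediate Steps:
(-225176/(-195910) - 126399/(-100554)) + (-76335 - 1*205705) = (-225176*(-1/195910) - 126399*(-1/100554)) + (-76335 - 205705) = (112588/97955 + 42133/33518) - 282040 = 7900862599/3283255690 - 282040 = -926001533945001/3283255690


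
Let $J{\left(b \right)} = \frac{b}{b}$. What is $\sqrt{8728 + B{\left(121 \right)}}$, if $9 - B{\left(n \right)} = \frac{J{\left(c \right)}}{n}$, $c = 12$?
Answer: $\frac{6 \sqrt{29366}}{11} \approx 93.472$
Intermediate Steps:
$J{\left(b \right)} = 1$
$B{\left(n \right)} = 9 - \frac{1}{n}$ ($B{\left(n \right)} = 9 - 1 \frac{1}{n} = 9 - \frac{1}{n}$)
$\sqrt{8728 + B{\left(121 \right)}} = \sqrt{8728 + \left(9 - \frac{1}{121}\right)} = \sqrt{8728 + \frac{1088}{121}} = \sqrt{\frac{1057176}{121}} = \frac{6 \sqrt{29366}}{11}$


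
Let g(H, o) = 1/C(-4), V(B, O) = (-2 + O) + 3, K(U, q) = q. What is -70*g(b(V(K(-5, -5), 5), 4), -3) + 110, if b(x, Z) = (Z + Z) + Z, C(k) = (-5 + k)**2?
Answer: 8840/81 ≈ 109.14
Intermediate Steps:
V(B, O) = 1 + O
b(x, Z) = 3*Z (b(x, Z) = 2*Z + Z = 3*Z)
g(H, o) = 1/81 (g(H, o) = 1/((-5 - 4)**2) = 1/((-9)**2) = 1/81)
-70*g(b(V(K(-5, -5), 5), 4), -3) + 110 = -70*1/81 + 110 = -70/81 + 110 = 8840/81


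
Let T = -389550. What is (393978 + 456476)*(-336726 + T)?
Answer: -617664329304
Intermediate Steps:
(393978 + 456476)*(-336726 + T) = (393978 + 456476)*(-336726 - 389550) = 850454*(-726276) = -617664329304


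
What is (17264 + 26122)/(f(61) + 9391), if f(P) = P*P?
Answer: 21693/6556 ≈ 3.3089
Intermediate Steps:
f(P) = P²
(17264 + 26122)/(f(61) + 9391) = (17264 + 26122)/(61² + 9391) = 43386/(3721 + 9391) = 43386/13112 = 43386*(1/13112) = 21693/6556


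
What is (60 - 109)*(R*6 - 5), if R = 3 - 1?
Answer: -343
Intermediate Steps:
R = 2
(60 - 109)*(R*6 - 5) = (60 - 109)*(2*6 - 5) = -49*(12 - 5) = -49*7 = -343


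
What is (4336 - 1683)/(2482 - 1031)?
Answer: 2653/1451 ≈ 1.8284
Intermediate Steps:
(4336 - 1683)/(2482 - 1031) = 2653/1451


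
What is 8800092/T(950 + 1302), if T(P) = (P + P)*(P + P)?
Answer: 2200023/5071504 ≈ 0.43380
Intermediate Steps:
T(P) = 4*P² (T(P) = (2*P)*(2*P) = 4*P²)
8800092/T(950 + 1302) = 8800092/((4*(950 + 1302)²)) = 8800092/((4*2252²)) = 8800092/((4*5071504)) = 8800092/20286016 = 8800092*(1/20286016) = 2200023/5071504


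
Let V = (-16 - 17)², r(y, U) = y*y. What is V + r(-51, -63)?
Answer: 3690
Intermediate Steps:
r(y, U) = y²
V = 1089 (V = (-33)² = 1089)
V + r(-51, -63) = 1089 + (-51)² = 1089 + 2601 = 3690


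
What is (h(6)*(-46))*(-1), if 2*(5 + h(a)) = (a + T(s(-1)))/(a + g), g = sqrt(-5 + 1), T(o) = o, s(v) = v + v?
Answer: -1081/5 - 23*I/5 ≈ -216.2 - 4.6*I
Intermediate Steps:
s(v) = 2*v
g = 2*I (g = sqrt(-4) = 2*I ≈ 2.0*I)
h(a) = -5 + (-2 + a)/(2*(a + 2*I)) (h(a) = -5 + ((a + 2*(-1))/(a + 2*I))/2 = -5 + ((a - 2)/(a + 2*I))/2 = -5 + ((-2 + a)/(a + 2*I))/2 = -5 + (-2 + a)/(2*(a + 2*I)))
(h(6)*(-46))*(-1) = (((-2 - 20*I - 9*6)/(2*(6 + 2*I)))*(-46))*(-1) = ((((6 - 2*I)/40)*(-2 - 20*I - 54)/2)*(-46))*(-1) = ((((6 - 2*I)/40)*(-56 - 20*I)/2)*(-46))*(-1) = (((-56 - 20*I)*(6 - 2*I)/80)*(-46))*(-1) = -23*(-56 - 20*I)*(6 - 2*I)/40*(-1) = 23*(-56 - 20*I)*(6 - 2*I)/40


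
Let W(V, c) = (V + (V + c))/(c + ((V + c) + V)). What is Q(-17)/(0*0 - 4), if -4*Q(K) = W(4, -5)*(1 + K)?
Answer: 3/2 ≈ 1.5000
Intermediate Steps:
W(V, c) = (c + 2*V)/(2*V + 2*c) (W(V, c) = (c + 2*V)/(c + (c + 2*V)) = (c + 2*V)/(2*V + 2*c))
Q(K) = 3/8 + 3*K/8 (Q(K) = -(4 + (1/2)*(-5))/(4 - 5)*(1 + K)/4 = -(4 - 5/2)/(-1)*(1 + K)/4 = -(-1*3/2)*(1 + K)/4 = -(-3)*(1 + K)/8 = -(-3/2 - 3*K/2)/4 = 3/8 + 3*K/8)
Q(-17)/(0*0 - 4) = (3/8 + (3/8)*(-17))/(0*0 - 4) = (3/8 - 51/8)/(0 - 4) = -6/(-4) = -6*(-1/4) = 3/2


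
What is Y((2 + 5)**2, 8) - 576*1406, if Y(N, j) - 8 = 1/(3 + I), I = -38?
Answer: -28344681/35 ≈ -8.0985e+5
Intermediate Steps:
Y(N, j) = 279/35 (Y(N, j) = 8 + 1/(3 - 38) = 8 + 1/(-35) = 8 - 1/35 = 279/35)
Y((2 + 5)**2, 8) - 576*1406 = 279/35 - 576*1406 = 279/35 - 809856 = -28344681/35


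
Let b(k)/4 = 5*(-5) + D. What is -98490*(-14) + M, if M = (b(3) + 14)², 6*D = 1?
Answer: 12475276/9 ≈ 1.3861e+6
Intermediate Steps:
D = ⅙ (D = (⅙)*1 = ⅙ ≈ 0.16667)
b(k) = -298/3 (b(k) = 4*(5*(-5) + ⅙) = 4*(-25 + ⅙) = 4*(-149/6) = -298/3)
M = 65536/9 (M = (-298/3 + 14)² = (-256/3)² = 65536/9 ≈ 7281.8)
-98490*(-14) + M = -98490*(-14) + 65536/9 = -1470*(-938) + 65536/9 = 1378860 + 65536/9 = 12475276/9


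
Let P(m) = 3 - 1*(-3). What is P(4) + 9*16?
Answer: 150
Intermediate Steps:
P(m) = 6 (P(m) = 3 + 3 = 6)
P(4) + 9*16 = 6 + 9*16 = 6 + 144 = 150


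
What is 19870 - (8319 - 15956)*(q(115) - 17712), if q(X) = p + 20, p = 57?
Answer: -134658625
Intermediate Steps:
q(X) = 77 (q(X) = 57 + 20 = 77)
19870 - (8319 - 15956)*(q(115) - 17712) = 19870 - (8319 - 15956)*(77 - 17712) = 19870 - (-7637)*(-17635) = 19870 - 1*134678495 = 19870 - 134678495 = -134658625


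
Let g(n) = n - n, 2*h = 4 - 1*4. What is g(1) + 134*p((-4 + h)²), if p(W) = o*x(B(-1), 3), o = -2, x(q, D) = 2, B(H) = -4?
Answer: -536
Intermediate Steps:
h = 0 (h = (4 - 1*4)/2 = (4 - 4)/2 = (½)*0 = 0)
p(W) = -4 (p(W) = -2*2 = -4)
g(n) = 0
g(1) + 134*p((-4 + h)²) = 0 + 134*(-4) = 0 - 536 = -536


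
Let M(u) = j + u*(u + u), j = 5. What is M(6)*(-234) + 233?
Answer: -17785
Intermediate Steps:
M(u) = 5 + 2*u² (M(u) = 5 + u*(u + u) = 5 + u*(2*u) = 5 + 2*u²)
M(6)*(-234) + 233 = (5 + 2*6²)*(-234) + 233 = (5 + 2*36)*(-234) + 233 = (5 + 72)*(-234) + 233 = 77*(-234) + 233 = -18018 + 233 = -17785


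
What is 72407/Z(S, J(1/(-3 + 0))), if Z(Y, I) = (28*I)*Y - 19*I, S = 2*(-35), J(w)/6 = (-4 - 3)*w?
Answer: -72407/27706 ≈ -2.6134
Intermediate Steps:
J(w) = -42*w (J(w) = 6*((-4 - 3)*w) = 6*(-7*w) = -42*w)
S = -70
Z(Y, I) = -19*I + 28*I*Y (Z(Y, I) = 28*I*Y - 19*I = -19*I + 28*I*Y)
72407/Z(S, J(1/(-3 + 0))) = 72407/(((-42/(-3 + 0))*(-19 + 28*(-70)))) = 72407/(((-42/(-3))*(-19 - 1960))) = 72407/((-42*(-1/3)*(-1979))) = 72407/((14*(-1979))) = 72407/(-27706) = 72407*(-1/27706) = -72407/27706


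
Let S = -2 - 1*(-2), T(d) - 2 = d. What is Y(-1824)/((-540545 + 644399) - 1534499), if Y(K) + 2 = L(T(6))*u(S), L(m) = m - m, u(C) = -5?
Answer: 2/1430645 ≈ 1.3980e-6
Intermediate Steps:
T(d) = 2 + d
S = 0 (S = -2 + 2 = 0)
L(m) = 0
Y(K) = -2 (Y(K) = -2 + 0*(-5) = -2 + 0 = -2)
Y(-1824)/((-540545 + 644399) - 1534499) = -2/((-540545 + 644399) - 1534499) = -2/(103854 - 1534499) = -2/(-1430645) = -2*(-1/1430645) = 2/1430645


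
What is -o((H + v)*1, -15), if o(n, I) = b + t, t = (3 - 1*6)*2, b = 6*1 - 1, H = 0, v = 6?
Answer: 1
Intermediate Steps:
b = 5 (b = 6 - 1 = 5)
t = -6 (t = (3 - 6)*2 = -3*2 = -6)
o(n, I) = -1 (o(n, I) = 5 - 6 = -1)
-o((H + v)*1, -15) = -1*(-1) = 1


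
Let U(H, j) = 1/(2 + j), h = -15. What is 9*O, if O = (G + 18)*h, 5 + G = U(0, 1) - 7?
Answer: -855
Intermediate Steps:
G = -35/3 (G = -5 + (1/(2 + 1) - 7) = -5 + (1/3 - 7) = -5 - 20/3 = -35/3 ≈ -11.667)
O = -95 (O = (-35/3 + 18)*(-15) = (19/3)*(-15) = -95)
9*O = 9*(-95) = -855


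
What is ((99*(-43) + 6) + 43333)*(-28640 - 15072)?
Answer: -1708352384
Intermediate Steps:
((99*(-43) + 6) + 43333)*(-28640 - 15072) = ((-4257 + 6) + 43333)*(-43712) = (-4251 + 43333)*(-43712) = 39082*(-43712) = -1708352384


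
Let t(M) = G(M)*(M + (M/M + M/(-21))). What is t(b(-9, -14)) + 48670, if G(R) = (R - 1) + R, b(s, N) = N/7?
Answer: 1022165/21 ≈ 48675.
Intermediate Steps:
b(s, N) = N/7 (b(s, N) = N*(⅐) = N/7)
G(R) = -1 + 2*R (G(R) = (-1 + R) + R = -1 + 2*R)
t(M) = (1 + 20*M/21)*(-1 + 2*M) (t(M) = (-1 + 2*M)*(M + (M/M + M/(-21))) = (-1 + 2*M)*(M + (1 + M*(-1/21))) = (-1 + 2*M)*(M + (1 - M/21)) = (-1 + 2*M)*(1 + 20*M/21) = (1 + 20*M/21)*(-1 + 2*M))
t(b(-9, -14)) + 48670 = (-1 + 2*((⅐)*(-14)))*(21 + 20*((⅐)*(-14)))/21 + 48670 = (-1 + 2*(-2))*(21 + 20*(-2))/21 + 48670 = (-1 - 4)*(21 - 40)/21 + 48670 = (1/21)*(-5)*(-19) + 48670 = 95/21 + 48670 = 1022165/21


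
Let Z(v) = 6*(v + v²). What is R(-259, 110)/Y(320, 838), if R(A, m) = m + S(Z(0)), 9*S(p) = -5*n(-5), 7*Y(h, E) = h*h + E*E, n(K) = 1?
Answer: 6895/7241796 ≈ 0.00095211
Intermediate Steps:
Z(v) = 6*v + 6*v²
Y(h, E) = E²/7 + h²/7 (Y(h, E) = (h*h + E*E)/7 = (h² + E²)/7 = (E² + h²)/7 = E²/7 + h²/7)
S(p) = -5/9 (S(p) = (-5*1)/9 = (⅑)*(-5) = -5/9)
R(A, m) = -5/9 + m (R(A, m) = m - 5/9 = -5/9 + m)
R(-259, 110)/Y(320, 838) = (-5/9 + 110)/((⅐)*838² + (⅐)*320²) = 985/(9*((⅐)*702244 + (⅐)*102400)) = 985/(9*(702244/7 + 102400/7)) = 985/(9*(804644/7)) = (985/9)*(7/804644) = 6895/7241796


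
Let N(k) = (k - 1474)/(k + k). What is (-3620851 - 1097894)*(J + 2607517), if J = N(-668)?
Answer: -8219215868294115/668 ≈ -1.2304e+13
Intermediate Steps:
N(k) = (-1474 + k)/(2*k) (N(k) = (-1474 + k)/((2*k)) = (-1474 + k)*(1/(2*k)) = (-1474 + k)/(2*k))
J = 1071/668 (J = (½)*(-1474 - 668)/(-668) = (½)*(-1/668)*(-2142) = 1071/668 ≈ 1.6033)
(-3620851 - 1097894)*(J + 2607517) = (-3620851 - 1097894)*(1071/668 + 2607517) = -4718745*1741822427/668 = -8219215868294115/668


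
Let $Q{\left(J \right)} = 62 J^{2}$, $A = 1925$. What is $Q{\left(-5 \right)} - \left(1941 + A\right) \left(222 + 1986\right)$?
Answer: $-8534578$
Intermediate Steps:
$Q{\left(-5 \right)} - \left(1941 + A\right) \left(222 + 1986\right) = 62 \left(-5\right)^{2} - \left(1941 + 1925\right) \left(222 + 1986\right) = 62 \cdot 25 - 3866 \cdot 2208 = 1550 - 8536128 = -8534578$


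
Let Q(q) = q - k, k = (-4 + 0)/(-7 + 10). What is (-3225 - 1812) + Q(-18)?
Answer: -15161/3 ≈ -5053.7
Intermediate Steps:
k = -4/3 ≈ -1.3333
Q(q) = 4/3 + q (Q(q) = q - 1*(-4/3) = q + 4/3 = 4/3 + q)
(-3225 - 1812) + Q(-18) = (-3225 - 1812) + (4/3 - 18) = -5037 - 50/3 = -15161/3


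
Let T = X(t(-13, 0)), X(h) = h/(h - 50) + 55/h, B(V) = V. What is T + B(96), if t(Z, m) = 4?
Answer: 10089/92 ≈ 109.66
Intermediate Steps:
X(h) = 55/h + h/(-50 + h) (X(h) = h/(-50 + h) + 55/h = 55/h + h/(-50 + h))
T = 1257/92 (T = (-2750 + 4² + 55*4)/(4*(-50 + 4)) = (¼)*(-2750 + 16 + 220)/(-46) = (¼)*(-1/46)*(-2514) = 1257/92 ≈ 13.663)
T + B(96) = 1257/92 + 96 = 10089/92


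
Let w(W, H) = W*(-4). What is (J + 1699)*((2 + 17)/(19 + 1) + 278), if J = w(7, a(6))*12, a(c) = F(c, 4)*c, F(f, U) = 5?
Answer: 7604177/20 ≈ 3.8021e+5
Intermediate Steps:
a(c) = 5*c
w(W, H) = -4*W
J = -336 (J = -4*7*12 = -28*12 = -336)
(J + 1699)*((2 + 17)/(19 + 1) + 278) = (-336 + 1699)*((2 + 17)/(19 + 1) + 278) = 1363*(19/20 + 278) = 1363*(5579/20) = 7604177/20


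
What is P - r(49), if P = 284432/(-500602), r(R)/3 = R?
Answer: -36936463/250301 ≈ -147.57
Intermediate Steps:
r(R) = 3*R
P = -142216/250301 (P = 284432*(-1/500602) = -142216/250301 ≈ -0.56818)
P - r(49) = -142216/250301 - 3*49 = -142216/250301 - 1*147 = -142216/250301 - 147 = -36936463/250301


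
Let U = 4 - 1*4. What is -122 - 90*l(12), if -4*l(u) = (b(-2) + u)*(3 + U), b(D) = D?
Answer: 553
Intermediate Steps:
U = 0 (U = 4 - 4 = 0)
l(u) = 3/2 - 3*u/4 (l(u) = -(-2 + u)*(3 + 0)/4 = -(-2 + u)*3/4 = -(-6 + 3*u)/4 = 3/2 - 3*u/4)
-122 - 90*l(12) = -122 - 90*(3/2 - ¾*12) = -122 - 90*(3/2 - 9) = -122 - 90*(-15/2) = -122 + 675 = 553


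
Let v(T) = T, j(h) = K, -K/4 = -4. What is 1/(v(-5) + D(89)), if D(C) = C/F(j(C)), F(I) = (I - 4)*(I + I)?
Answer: -384/1831 ≈ -0.20972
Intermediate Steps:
K = 16 (K = -4*(-4) = 16)
j(h) = 16
F(I) = 2*I*(-4 + I) (F(I) = (-4 + I)*(2*I) = 2*I*(-4 + I))
D(C) = C/384 (D(C) = C/((2*16*(-4 + 16))) = C/((2*16*12)) = C/384)
1/(v(-5) + D(89)) = 1/(-5 + (1/384)*89) = 1/(-5 + 89/384) = 1/(-1831/384) = -384/1831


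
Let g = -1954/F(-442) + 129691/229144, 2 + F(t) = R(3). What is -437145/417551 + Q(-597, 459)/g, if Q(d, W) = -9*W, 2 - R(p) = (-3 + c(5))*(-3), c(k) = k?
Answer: 1088058461497017/93316224477865 ≈ 11.660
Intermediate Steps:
R(p) = 8 (R(p) = 2 - (-3 + 5)*(-3) = 2 - 2*(-3) = 2 - 1*(-6) = 2 + 6 = 8)
F(t) = 6 (F(t) = -2 + 8 = 6)
g = -223484615/687432 (g = -1954/6 + 129691/229144 = -1954*⅙ + 129691*(1/229144) = -977/3 + 129691/229144 = -223484615/687432 ≈ -325.10)
-437145/417551 + Q(-597, 459)/g = -437145/417551 + (-9*459)/(-223484615/687432) = -437145*1/417551 - 4131*(-687432/223484615) = -437145/417551 + 2839781592/223484615 = 1088058461497017/93316224477865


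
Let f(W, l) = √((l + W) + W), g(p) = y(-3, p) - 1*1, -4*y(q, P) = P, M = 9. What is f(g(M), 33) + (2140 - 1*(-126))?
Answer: 2266 + √106/2 ≈ 2271.1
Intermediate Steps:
y(q, P) = -P/4
g(p) = -1 - p/4 (g(p) = -p/4 - 1*1 = -p/4 - 1 = -1 - p/4)
f(W, l) = √(l + 2*W) (f(W, l) = √((W + l) + W) = √(l + 2*W))
f(g(M), 33) + (2140 - 1*(-126)) = √(33 + 2*(-1 - ¼*9)) + (2140 - 1*(-126)) = √(33 + 2*(-1 - 9/4)) + (2140 + 126) = √(33 + 2*(-13/4)) + 2266 = √(33 - 13/2) + 2266 = √(53/2) + 2266 = √106/2 + 2266 = 2266 + √106/2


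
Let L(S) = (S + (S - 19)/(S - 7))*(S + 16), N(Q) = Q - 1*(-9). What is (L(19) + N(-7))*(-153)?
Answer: -102051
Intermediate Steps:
N(Q) = 9 + Q (N(Q) = Q + 9 = 9 + Q)
L(S) = (16 + S)*(S + (-19 + S)/(-7 + S)) (L(S) = (S + (-19 + S)/(-7 + S))*(16 + S) = (16 + S)*(S + (-19 + S)/(-7 + S)))
(L(19) + N(-7))*(-153) = ((-304 + 19**3 - 115*19 + 10*19**2)/(-7 + 19) + (9 - 7))*(-153) = ((-304 + 6859 - 2185 + 10*361)/12 + 2)*(-153) = ((-304 + 6859 - 2185 + 3610)/12 + 2)*(-153) = ((1/12)*7980 + 2)*(-153) = (665 + 2)*(-153) = 667*(-153) = -102051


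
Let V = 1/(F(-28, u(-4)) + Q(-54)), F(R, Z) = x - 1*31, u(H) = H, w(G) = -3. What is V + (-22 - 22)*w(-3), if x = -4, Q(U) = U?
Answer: 11747/89 ≈ 131.99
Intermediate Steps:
F(R, Z) = -35 (F(R, Z) = -4 - 1*31 = -4 - 31 = -35)
V = -1/89 (V = 1/(-35 - 54) = 1/(-89) = -1/89 ≈ -0.011236)
V + (-22 - 22)*w(-3) = -1/89 + (-22 - 22)*(-3) = -1/89 - 44*(-3) = -1/89 + 132 = 11747/89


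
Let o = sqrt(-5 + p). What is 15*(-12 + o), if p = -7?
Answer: -180 + 30*I*sqrt(3) ≈ -180.0 + 51.962*I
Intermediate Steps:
o = 2*I*sqrt(3) (o = sqrt(-5 - 7) = sqrt(-12) = 2*I*sqrt(3) ≈ 3.4641*I)
15*(-12 + o) = 15*(-12 + 2*I*sqrt(3)) = -180 + 30*I*sqrt(3)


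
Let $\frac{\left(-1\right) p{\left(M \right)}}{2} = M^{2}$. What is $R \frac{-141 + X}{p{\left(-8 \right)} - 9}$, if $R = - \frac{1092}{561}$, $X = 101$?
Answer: $- \frac{14560}{25619} \approx -0.56833$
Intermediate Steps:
$R = - \frac{364}{187}$ ($R = \left(-1092\right) \frac{1}{561} = - \frac{364}{187} \approx -1.9465$)
$p{\left(M \right)} = - 2 M^{2}$
$R \frac{-141 + X}{p{\left(-8 \right)} - 9} = - \frac{364 \frac{-141 + 101}{- 2 \left(-8\right)^{2} - 9}}{187} = - \frac{364 \left(- \frac{40}{\left(-2\right) 64 - 9}\right)}{187} = - \frac{364 \left(- \frac{40}{-128 - 9}\right)}{187} = - \frac{364 \left(- \frac{40}{-137}\right)}{187} = - \frac{364 \left(\left(-40\right) \left(- \frac{1}{137}\right)\right)}{187} = \left(- \frac{364}{187}\right) \frac{40}{137} = - \frac{14560}{25619}$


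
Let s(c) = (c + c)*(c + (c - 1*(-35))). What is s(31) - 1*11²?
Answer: 5893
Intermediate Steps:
s(c) = 2*c*(35 + 2*c) (s(c) = (2*c)*(c + (c + 35)) = (2*c)*(c + (35 + c)) = (2*c)*(35 + 2*c) = 2*c*(35 + 2*c))
s(31) - 1*11² = 2*31*(35 + 2*31) - 1*11² = 2*31*(35 + 62) - 1*121 = 2*31*97 - 121 = 6014 - 121 = 5893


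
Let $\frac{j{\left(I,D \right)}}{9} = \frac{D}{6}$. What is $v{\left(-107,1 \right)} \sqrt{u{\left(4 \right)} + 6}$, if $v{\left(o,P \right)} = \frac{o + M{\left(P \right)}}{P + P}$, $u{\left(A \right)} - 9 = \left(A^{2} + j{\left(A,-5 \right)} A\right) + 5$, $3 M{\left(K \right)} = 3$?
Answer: $- 53 \sqrt{6} \approx -129.82$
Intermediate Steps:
$M{\left(K \right)} = 1$ ($M{\left(K \right)} = \frac{1}{3} \cdot 3 = 1$)
$j{\left(I,D \right)} = \frac{3 D}{2}$ ($j{\left(I,D \right)} = 9 \frac{D}{6} = \frac{3 D}{2}$)
$u{\left(A \right)} = 14 + A^{2} - \frac{15 A}{2}$ ($u{\left(A \right)} = 9 + \left(\left(A^{2} + \frac{3}{2} \left(-5\right) A\right) + 5\right) = 9 + \left(\left(A^{2} - \frac{15 A}{2}\right) + 5\right) = 9 + \left(5 + A^{2} - \frac{15 A}{2}\right) = 14 + A^{2} - \frac{15 A}{2}$)
$v{\left(o,P \right)} = \frac{1 + o}{2 P}$ ($v{\left(o,P \right)} = \frac{o + 1}{P + P} = \frac{1 + o}{2 P}$)
$v{\left(-107,1 \right)} \sqrt{u{\left(4 \right)} + 6} = \frac{1 - 107}{2 \cdot 1} \sqrt{\left(14 + 4^{2} - 30\right) + 6} = \frac{1}{2} \cdot 1 \left(-106\right) \sqrt{\left(14 + 16 - 30\right) + 6} = - 53 \sqrt{0 + 6} = - 53 \sqrt{6}$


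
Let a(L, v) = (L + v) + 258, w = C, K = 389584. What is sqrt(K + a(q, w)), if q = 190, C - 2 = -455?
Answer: sqrt(389579) ≈ 624.16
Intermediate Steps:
C = -453 (C = 2 - 455 = -453)
w = -453
a(L, v) = 258 + L + v
sqrt(K + a(q, w)) = sqrt(389584 + (258 + 190 - 453)) = sqrt(389584 - 5) = sqrt(389579)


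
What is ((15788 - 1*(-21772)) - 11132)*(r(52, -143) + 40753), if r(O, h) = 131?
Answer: 1080482352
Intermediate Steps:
((15788 - 1*(-21772)) - 11132)*(r(52, -143) + 40753) = ((15788 - 1*(-21772)) - 11132)*(131 + 40753) = ((15788 + 21772) - 11132)*40884 = (37560 - 11132)*40884 = 26428*40884 = 1080482352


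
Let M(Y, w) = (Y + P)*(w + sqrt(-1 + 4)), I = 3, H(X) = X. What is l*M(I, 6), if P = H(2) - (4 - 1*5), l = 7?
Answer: 252 + 42*sqrt(3) ≈ 324.75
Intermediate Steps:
P = 3 (P = 2 - (4 - 1*5) = 2 - (4 - 5) = 2 - 1*(-1) = 2 + 1 = 3)
M(Y, w) = (3 + Y)*(w + sqrt(3)) (M(Y, w) = (Y + 3)*(w + sqrt(-1 + 4)) = (3 + Y)*(w + sqrt(3)))
l*M(I, 6) = 7*(3*6 + 3*sqrt(3) + 3*6 + 3*sqrt(3)) = 7*(18 + 3*sqrt(3) + 18 + 3*sqrt(3)) = 7*(36 + 6*sqrt(3)) = 252 + 42*sqrt(3)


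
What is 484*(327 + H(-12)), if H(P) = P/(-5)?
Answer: 797148/5 ≈ 1.5943e+5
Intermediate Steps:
H(P) = -P/5 (H(P) = P*(-⅕) = -P/5)
484*(327 + H(-12)) = 484*(327 - ⅕*(-12)) = 484*(327 + 12/5) = 484*(1647/5) = 797148/5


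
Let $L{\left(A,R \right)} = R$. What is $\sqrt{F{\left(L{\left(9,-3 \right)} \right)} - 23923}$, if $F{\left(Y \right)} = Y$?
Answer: $i \sqrt{23926} \approx 154.68 i$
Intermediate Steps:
$\sqrt{F{\left(L{\left(9,-3 \right)} \right)} - 23923} = \sqrt{-3 - 23923} = \sqrt{-23926} = i \sqrt{23926}$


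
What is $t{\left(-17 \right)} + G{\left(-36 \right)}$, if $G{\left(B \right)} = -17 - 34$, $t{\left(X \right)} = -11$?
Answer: $-62$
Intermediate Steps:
$G{\left(B \right)} = -51$ ($G{\left(B \right)} = -17 - 34 = -51$)
$t{\left(-17 \right)} + G{\left(-36 \right)} = -11 - 51 = -62$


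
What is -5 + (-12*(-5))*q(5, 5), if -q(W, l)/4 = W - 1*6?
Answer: 235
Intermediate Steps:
q(W, l) = 24 - 4*W (q(W, l) = -4*(W - 1*6) = -4*(W - 6) = -4*(-6 + W) = 24 - 4*W)
-5 + (-12*(-5))*q(5, 5) = -5 + (-12*(-5))*(24 - 4*5) = -5 + 60*(24 - 20) = -5 + 60*4 = -5 + 240 = 235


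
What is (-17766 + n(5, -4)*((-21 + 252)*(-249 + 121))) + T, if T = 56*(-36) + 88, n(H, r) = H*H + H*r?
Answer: -167534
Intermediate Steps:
n(H, r) = H**2 + H*r
T = -1928 (T = -2016 + 88 = -1928)
(-17766 + n(5, -4)*((-21 + 252)*(-249 + 121))) + T = (-17766 + (5*(5 - 4))*((-21 + 252)*(-249 + 121))) - 1928 = (-17766 + (5*1)*(231*(-128))) - 1928 = (-17766 + 5*(-29568)) - 1928 = (-17766 - 147840) - 1928 = -165606 - 1928 = -167534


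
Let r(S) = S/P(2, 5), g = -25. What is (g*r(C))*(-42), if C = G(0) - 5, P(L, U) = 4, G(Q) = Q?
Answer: -2625/2 ≈ -1312.5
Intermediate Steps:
C = -5 (C = 0 - 5 = -5)
r(S) = S/4
(g*r(C))*(-42) = -25*(-5)/4*(-42) = -25*(-5/4)*(-42) = (125/4)*(-42) = -2625/2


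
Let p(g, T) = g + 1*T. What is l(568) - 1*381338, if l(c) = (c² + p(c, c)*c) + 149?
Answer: 586683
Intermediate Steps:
p(g, T) = T + g (p(g, T) = g + T = T + g)
l(c) = 149 + 3*c² (l(c) = (c² + (c + c)*c) + 149 = (c² + (2*c)*c) + 149 = (c² + 2*c²) + 149 = 3*c² + 149 = 149 + 3*c²)
l(568) - 1*381338 = (149 + 3*568²) - 1*381338 = (149 + 3*322624) - 381338 = (149 + 967872) - 381338 = 968021 - 381338 = 586683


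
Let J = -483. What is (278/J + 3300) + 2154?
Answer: 2634004/483 ≈ 5453.4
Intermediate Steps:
(278/J + 3300) + 2154 = (278/(-483) + 3300) + 2154 = (278*(-1/483) + 3300) + 2154 = (-278/483 + 3300) + 2154 = 1593622/483 + 2154 = 2634004/483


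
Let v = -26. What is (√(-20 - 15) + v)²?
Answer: (26 - I*√35)² ≈ 641.0 - 307.64*I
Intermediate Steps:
(√(-20 - 15) + v)² = (√(-20 - 15) - 26)² = (√(-35) - 26)² = (I*√35 - 26)² = (-26 + I*√35)²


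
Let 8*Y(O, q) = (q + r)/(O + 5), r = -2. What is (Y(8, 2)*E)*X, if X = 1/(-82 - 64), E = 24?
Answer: 0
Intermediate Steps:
Y(O, q) = (-2 + q)/(8*(5 + O)) (Y(O, q) = ((q - 2)/(O + 5))/8 = ((-2 + q)/(5 + O))/8 = (-2 + q)/(8*(5 + O)))
X = -1/146 (X = 1/(-146) = -1/146 ≈ -0.0068493)
(Y(8, 2)*E)*X = (((-2 + 2)/(8*(5 + 8)))*24)*(-1/146) = (((⅛)*0/13)*24)*(-1/146) = (((⅛)*(1/13)*0)*24)*(-1/146) = (0*24)*(-1/146) = 0*(-1/146) = 0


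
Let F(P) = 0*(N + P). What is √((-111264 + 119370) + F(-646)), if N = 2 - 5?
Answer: √8106 ≈ 90.033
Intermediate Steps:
N = -3
F(P) = 0 (F(P) = 0*(-3 + P) = 0)
√((-111264 + 119370) + F(-646)) = √((-111264 + 119370) + 0) = √(8106 + 0) = √8106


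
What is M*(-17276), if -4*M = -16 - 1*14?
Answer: -129570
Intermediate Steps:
M = 15/2 (M = -(-16 - 1*14)/4 = -(-16 - 14)/4 = -¼*(-30) = 15/2 ≈ 7.5000)
M*(-17276) = (15/2)*(-17276) = -129570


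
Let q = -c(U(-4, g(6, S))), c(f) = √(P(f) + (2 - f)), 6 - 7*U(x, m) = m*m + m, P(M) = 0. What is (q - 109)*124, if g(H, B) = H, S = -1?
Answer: -13516 - 620*√14/7 ≈ -13847.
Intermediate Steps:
U(x, m) = 6/7 - m/7 - m²/7 (U(x, m) = 6/7 - (m*m + m)/7 = 6/7 - (m² + m)/7 = 6/7 - (m + m²)/7 = 6/7 + (-m/7 - m²/7) = 6/7 - m/7 - m²/7)
c(f) = √(2 - f) (c(f) = √(0 + (2 - f)) = √(2 - f))
q = -5*√14/7 (q = -√(2 - (6/7 - ⅐*6 - ⅐*6²)) = -√(2 - (6/7 - 6/7 - ⅐*36)) = -√(2 - (6/7 - 6/7 - 36/7)) = -√(2 - 1*(-36/7)) = -√(2 + 36/7) = -√(50/7) = -5*√14/7 ≈ -2.6726)
(q - 109)*124 = (-5*√14/7 - 109)*124 = (-109 - 5*√14/7)*124 = -13516 - 620*√14/7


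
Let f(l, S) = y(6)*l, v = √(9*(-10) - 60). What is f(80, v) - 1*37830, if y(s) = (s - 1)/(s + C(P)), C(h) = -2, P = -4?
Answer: -37730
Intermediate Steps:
y(s) = (-1 + s)/(-2 + s) (y(s) = (s - 1)/(s - 2) = (-1 + s)/(-2 + s))
v = 5*I*√6 (v = √(-90 - 60) = √(-150) = 5*I*√6 ≈ 12.247*I)
f(l, S) = 5*l/4 (f(l, S) = ((-1 + 6)/(-2 + 6))*l = (5/4)*l = ((¼)*5)*l = 5*l/4)
f(80, v) - 1*37830 = (5/4)*80 - 1*37830 = 100 - 37830 = -37730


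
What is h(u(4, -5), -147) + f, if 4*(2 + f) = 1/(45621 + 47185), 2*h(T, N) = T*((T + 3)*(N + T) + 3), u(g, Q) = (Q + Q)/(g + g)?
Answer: 940078393/5939584 ≈ 158.27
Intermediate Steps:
u(g, Q) = Q/g (u(g, Q) = (2*Q)/((2*g)) = (2*Q)*(1/(2*g)) = Q/g)
h(T, N) = T*(3 + (3 + T)*(N + T))/2 (h(T, N) = (T*((T + 3)*(N + T) + 3))/2 = (T*((3 + T)*(N + T) + 3))/2 = (T*(3 + (3 + T)*(N + T)))/2 = T*(3 + (3 + T)*(N + T))/2)
f = -742447/371224 (f = -2 + 1/(4*(45621 + 47185)) = -2 + (¼)/92806 = -2 + (¼)*(1/92806) = -2 + 1/371224 = -742447/371224 ≈ -2.0000)
h(u(4, -5), -147) + f = (-5/4)*(3 + (-5/4)² + 3*(-147) + 3*(-5/4) - (-735)/4)/2 - 742447/371224 = (-5*¼)*(3 + (-5*¼)² - 441 + 3*(-5*¼) - (-735)/4)/2 - 742447/371224 = (½)*(-5/4)*(3 + (-5/4)² - 441 + 3*(-5/4) - 147*(-5/4)) - 742447/371224 = (½)*(-5/4)*(3 + 25/16 - 441 - 15/4 + 735/4) - 742447/371224 = (½)*(-5/4)*(-4103/16) - 742447/371224 = 20515/128 - 742447/371224 = 940078393/5939584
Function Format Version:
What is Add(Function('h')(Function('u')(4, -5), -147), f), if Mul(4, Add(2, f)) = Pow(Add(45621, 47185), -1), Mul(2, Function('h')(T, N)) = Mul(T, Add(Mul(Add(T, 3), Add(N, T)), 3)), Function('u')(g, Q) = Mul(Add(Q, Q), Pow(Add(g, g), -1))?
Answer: Rational(940078393, 5939584) ≈ 158.27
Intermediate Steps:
Function('u')(g, Q) = Mul(Q, Pow(g, -1)) (Function('u')(g, Q) = Mul(Mul(2, Q), Pow(Mul(2, g), -1)) = Mul(Mul(2, Q), Mul(Rational(1, 2), Pow(g, -1))) = Mul(Q, Pow(g, -1)))
Function('h')(T, N) = Mul(Rational(1, 2), T, Add(3, Mul(Add(3, T), Add(N, T)))) (Function('h')(T, N) = Mul(Rational(1, 2), Mul(T, Add(Mul(Add(T, 3), Add(N, T)), 3))) = Mul(Rational(1, 2), Mul(T, Add(Mul(Add(3, T), Add(N, T)), 3))) = Mul(Rational(1, 2), Mul(T, Add(3, Mul(Add(3, T), Add(N, T))))) = Mul(Rational(1, 2), T, Add(3, Mul(Add(3, T), Add(N, T)))))
f = Rational(-742447, 371224) (f = Add(-2, Mul(Rational(1, 4), Pow(Add(45621, 47185), -1))) = Add(-2, Mul(Rational(1, 4), Pow(92806, -1))) = Add(-2, Mul(Rational(1, 4), Rational(1, 92806))) = Add(-2, Rational(1, 371224)) = Rational(-742447, 371224) ≈ -2.0000)
Add(Function('h')(Function('u')(4, -5), -147), f) = Add(Mul(Rational(1, 2), Mul(-5, Pow(4, -1)), Add(3, Pow(Mul(-5, Pow(4, -1)), 2), Mul(3, -147), Mul(3, Mul(-5, Pow(4, -1))), Mul(-147, Mul(-5, Pow(4, -1))))), Rational(-742447, 371224)) = Add(Mul(Rational(1, 2), Mul(-5, Rational(1, 4)), Add(3, Pow(Mul(-5, Rational(1, 4)), 2), -441, Mul(3, Mul(-5, Rational(1, 4))), Mul(-147, Mul(-5, Rational(1, 4))))), Rational(-742447, 371224)) = Add(Mul(Rational(1, 2), Rational(-5, 4), Add(3, Pow(Rational(-5, 4), 2), -441, Mul(3, Rational(-5, 4)), Mul(-147, Rational(-5, 4)))), Rational(-742447, 371224)) = Add(Mul(Rational(1, 2), Rational(-5, 4), Add(3, Rational(25, 16), -441, Rational(-15, 4), Rational(735, 4))), Rational(-742447, 371224)) = Add(Mul(Rational(1, 2), Rational(-5, 4), Rational(-4103, 16)), Rational(-742447, 371224)) = Add(Rational(20515, 128), Rational(-742447, 371224)) = Rational(940078393, 5939584)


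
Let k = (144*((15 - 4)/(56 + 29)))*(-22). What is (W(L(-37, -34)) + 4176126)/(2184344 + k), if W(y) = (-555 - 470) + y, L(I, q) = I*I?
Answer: 177499975/92817196 ≈ 1.9124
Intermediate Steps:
L(I, q) = I²
W(y) = -1025 + y
k = -34848/85 (k = (144*(11/85))*(-22) = (1584/85)*(-22) = -34848/85 ≈ -409.98)
(W(L(-37, -34)) + 4176126)/(2184344 + k) = ((-1025 + (-37)²) + 4176126)/(2184344 - 34848/85) = ((-1025 + 1369) + 4176126)/(185634392/85) = (344 + 4176126)*(85/185634392) = 4176470*(85/185634392) = 177499975/92817196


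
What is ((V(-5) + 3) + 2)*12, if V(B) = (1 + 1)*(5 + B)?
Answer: 60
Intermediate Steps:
V(B) = 10 + 2*B (V(B) = 2*(5 + B) = 10 + 2*B)
((V(-5) + 3) + 2)*12 = (((10 + 2*(-5)) + 3) + 2)*12 = (((10 - 10) + 3) + 2)*12 = ((0 + 3) + 2)*12 = (3 + 2)*12 = 5*12 = 60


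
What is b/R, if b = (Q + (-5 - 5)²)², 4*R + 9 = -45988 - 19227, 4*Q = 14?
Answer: -42849/65224 ≈ -0.65695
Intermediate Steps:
Q = 7/2 (Q = (¼)*14 = 7/2 ≈ 3.5000)
R = -16306 (R = -9/4 + (-45988 - 19227)/4 = -9/4 + (¼)*(-65215) = -9/4 - 65215/4 = -16306)
b = 42849/4 (b = (7/2 + (-5 - 5)²)² = (7/2 + (-10)²)² = (7/2 + 100)² = (207/2)² = 42849/4 ≈ 10712.)
b/R = (42849/4)/(-16306) = (42849/4)*(-1/16306) = -42849/65224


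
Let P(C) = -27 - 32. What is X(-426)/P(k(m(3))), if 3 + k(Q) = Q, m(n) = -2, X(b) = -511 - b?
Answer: 85/59 ≈ 1.4407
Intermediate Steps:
k(Q) = -3 + Q
P(C) = -59
X(-426)/P(k(m(3))) = (-511 - 1*(-426))/(-59) = (-511 + 426)*(-1/59) = -85*(-1/59) = 85/59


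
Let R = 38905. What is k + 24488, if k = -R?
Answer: -14417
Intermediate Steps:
k = -38905 (k = -1*38905 = -38905)
k + 24488 = -38905 + 24488 = -14417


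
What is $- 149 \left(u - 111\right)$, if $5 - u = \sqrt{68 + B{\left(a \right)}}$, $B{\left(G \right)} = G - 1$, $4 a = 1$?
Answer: $15794 + \frac{149 \sqrt{269}}{2} \approx 17016.0$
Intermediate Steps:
$a = \frac{1}{4}$ ($a = \frac{1}{4} \cdot 1 = \frac{1}{4} \approx 0.25$)
$B{\left(G \right)} = -1 + G$
$u = 5 - \frac{\sqrt{269}}{2}$ ($u = 5 - \sqrt{68 + \left(-1 + \frac{1}{4}\right)} = 5 - \sqrt{68 - \frac{3}{4}} = 5 - \sqrt{\frac{269}{4}} = 5 - \frac{\sqrt{269}}{2} \approx -3.2006$)
$- 149 \left(u - 111\right) = - 149 \left(\left(5 - \frac{\sqrt{269}}{2}\right) - 111\right) = - 149 \left(-106 - \frac{\sqrt{269}}{2}\right) = 15794 + \frac{149 \sqrt{269}}{2}$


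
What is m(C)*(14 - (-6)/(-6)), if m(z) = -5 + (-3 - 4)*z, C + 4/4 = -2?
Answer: 208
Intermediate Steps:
C = -3 (C = -1 - 2 = -3)
m(z) = -5 - 7*z
m(C)*(14 - (-6)/(-6)) = (-5 - 7*(-3))*(14 - (-6)/(-6)) = (-5 + 21)*(14 - (-6)*(-1)/6) = 16*(14 - 1*1) = 16*(14 - 1) = 16*13 = 208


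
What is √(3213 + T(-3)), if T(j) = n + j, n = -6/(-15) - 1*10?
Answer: 3*√8890/5 ≈ 56.572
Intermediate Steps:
n = -48/5 (n = -6*(-1/15) - 10 = ⅖ - 10 = -48/5 ≈ -9.6000)
T(j) = -48/5 + j
√(3213 + T(-3)) = √(3213 + (-48/5 - 3)) = √(3213 - 63/5) = √(16002/5) = 3*√8890/5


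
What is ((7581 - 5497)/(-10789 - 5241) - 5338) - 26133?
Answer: -252241107/8015 ≈ -31471.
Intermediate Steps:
((7581 - 5497)/(-10789 - 5241) - 5338) - 26133 = (2084/(-16030) - 5338) - 26133 = (2084*(-1/16030) - 5338) - 26133 = (-1042/8015 - 5338) - 26133 = -42785112/8015 - 26133 = -252241107/8015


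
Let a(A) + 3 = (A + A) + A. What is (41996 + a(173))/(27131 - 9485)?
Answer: 21256/8823 ≈ 2.4092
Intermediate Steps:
a(A) = -3 + 3*A (a(A) = -3 + ((A + A) + A) = -3 + (2*A + A) = -3 + 3*A)
(41996 + a(173))/(27131 - 9485) = (41996 + (-3 + 3*173))/(27131 - 9485) = (41996 + (-3 + 519))/17646 = (41996 + 516)*(1/17646) = 42512*(1/17646) = 21256/8823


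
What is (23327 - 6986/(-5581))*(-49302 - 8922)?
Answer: -7580472107952/5581 ≈ -1.3583e+9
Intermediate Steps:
(23327 - 6986/(-5581))*(-49302 - 8922) = (23327 - 6986*(-1/5581))*(-58224) = (23327 + 6986/5581)*(-58224) = (130194973/5581)*(-58224) = -7580472107952/5581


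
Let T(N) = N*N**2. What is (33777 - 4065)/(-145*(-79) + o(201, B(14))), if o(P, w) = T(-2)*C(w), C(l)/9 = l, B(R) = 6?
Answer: 29712/11023 ≈ 2.6955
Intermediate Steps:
C(l) = 9*l
T(N) = N**3
o(P, w) = -72*w (o(P, w) = (-2)**3*(9*w) = -72*w)
(33777 - 4065)/(-145*(-79) + o(201, B(14))) = (33777 - 4065)/(-145*(-79) - 72*6) = 29712/(11455 - 432) = 29712/11023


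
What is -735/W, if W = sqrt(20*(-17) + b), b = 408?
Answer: -735*sqrt(17)/34 ≈ -89.132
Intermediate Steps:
W = 2*sqrt(17) (W = sqrt(20*(-17) + 408) = sqrt(-340 + 408) = sqrt(68) = 2*sqrt(17) ≈ 8.2462)
-735/W = -735*sqrt(17)/34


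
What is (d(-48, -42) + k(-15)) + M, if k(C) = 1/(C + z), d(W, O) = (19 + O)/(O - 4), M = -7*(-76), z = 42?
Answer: 28757/54 ≈ 532.54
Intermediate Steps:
M = 532
d(W, O) = (19 + O)/(-4 + O)
k(C) = 1/(42 + C) (k(C) = 1/(C + 42) = 1/(42 + C))
(d(-48, -42) + k(-15)) + M = ((19 - 42)/(-4 - 42) + 1/(42 - 15)) + 532 = (-23/(-46) + 1/27) + 532 = (-1/46*(-23) + 1/27) + 532 = (½ + 1/27) + 532 = 29/54 + 532 = 28757/54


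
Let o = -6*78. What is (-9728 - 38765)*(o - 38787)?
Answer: 1903592715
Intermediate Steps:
o = -468
(-9728 - 38765)*(o - 38787) = (-9728 - 38765)*(-468 - 38787) = -48493*(-39255) = 1903592715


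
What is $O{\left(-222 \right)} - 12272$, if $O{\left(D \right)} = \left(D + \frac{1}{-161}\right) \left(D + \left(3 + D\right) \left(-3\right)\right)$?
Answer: $- \frac{17523997}{161} \approx -1.0884 \cdot 10^{5}$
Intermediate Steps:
$O{\left(D \right)} = \left(-9 - 2 D\right) \left(- \frac{1}{161} + D\right)$ ($O{\left(D \right)} = \left(D - \frac{1}{161}\right) \left(D - \left(9 + 3 D\right)\right) = \left(- \frac{1}{161} + D\right) \left(-9 - 2 D\right) = \left(-9 - 2 D\right) \left(- \frac{1}{161} + D\right)$)
$O{\left(-222 \right)} - 12272 = \left(\frac{9}{161} - 2 \left(-222\right)^{2} - - \frac{321234}{161}\right) - 12272 = \left(\frac{9}{161} - 98568 + \frac{321234}{161}\right) - 12272 = - \frac{15548205}{161} - 12272 = - \frac{17523997}{161}$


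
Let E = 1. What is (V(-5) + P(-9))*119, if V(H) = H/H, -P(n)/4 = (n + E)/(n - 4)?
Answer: -2261/13 ≈ -173.92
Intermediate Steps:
P(n) = -4*(1 + n)/(-4 + n) (P(n) = -4*(n + 1)/(n - 4) = -4*(1 + n)/(-4 + n))
V(H) = 1
(V(-5) + P(-9))*119 = (1 + 4*(-1 - 1*(-9))/(-4 - 9))*119 = (1 + 4*(-1 + 9)/(-13))*119 = (1 + 4*(-1/13)*8)*119 = (1 - 32/13)*119 = -19/13*119 = -2261/13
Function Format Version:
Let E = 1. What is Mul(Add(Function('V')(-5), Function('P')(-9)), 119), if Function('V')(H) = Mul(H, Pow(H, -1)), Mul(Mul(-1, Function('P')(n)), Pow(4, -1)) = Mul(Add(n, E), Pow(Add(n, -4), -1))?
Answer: Rational(-2261, 13) ≈ -173.92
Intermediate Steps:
Function('P')(n) = Mul(-4, Pow(Add(-4, n), -1), Add(1, n)) (Function('P')(n) = Mul(-4, Mul(Add(n, 1), Pow(Add(n, -4), -1))) = Mul(-4, Mul(Add(1, n), Pow(Add(-4, n), -1))) = Mul(-4, Mul(Pow(Add(-4, n), -1), Add(1, n))) = Mul(-4, Pow(Add(-4, n), -1), Add(1, n)))
Function('V')(H) = 1
Mul(Add(Function('V')(-5), Function('P')(-9)), 119) = Mul(Add(1, Mul(4, Pow(Add(-4, -9), -1), Add(-1, Mul(-1, -9)))), 119) = Mul(Add(1, Mul(4, Pow(-13, -1), Add(-1, 9))), 119) = Mul(Add(1, Mul(4, Rational(-1, 13), 8)), 119) = Mul(Add(1, Rational(-32, 13)), 119) = Mul(Rational(-19, 13), 119) = Rational(-2261, 13)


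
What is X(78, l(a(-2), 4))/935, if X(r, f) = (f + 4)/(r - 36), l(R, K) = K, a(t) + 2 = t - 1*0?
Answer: 4/19635 ≈ 0.00020372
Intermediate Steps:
a(t) = -2 + t (a(t) = -2 + (t - 1*0) = -2 + (t + 0) = -2 + t)
X(r, f) = (4 + f)/(-36 + r)
X(78, l(a(-2), 4))/935 = ((4 + 4)/(-36 + 78))/935 = (8/42)*(1/935) = ((1/42)*8)*(1/935) = (4/21)*(1/935) = 4/19635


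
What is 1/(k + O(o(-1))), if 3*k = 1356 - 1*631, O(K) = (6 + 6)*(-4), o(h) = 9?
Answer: 3/581 ≈ 0.0051635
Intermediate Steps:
O(K) = -48 (O(K) = 12*(-4) = -48)
k = 725/3 (k = (1356 - 1*631)/3 = (1356 - 631)/3 = (⅓)*725 = 725/3 ≈ 241.67)
1/(k + O(o(-1))) = 1/(725/3 - 48) = 1/(581/3) = 3/581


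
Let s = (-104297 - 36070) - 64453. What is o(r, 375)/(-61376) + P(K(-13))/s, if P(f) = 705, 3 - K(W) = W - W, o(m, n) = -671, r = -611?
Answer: 672601/89793088 ≈ 0.0074906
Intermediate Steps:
K(W) = 3 (K(W) = 3 - (W - W) = 3 - 1*0 = 3 + 0 = 3)
s = -204820 (s = -140367 - 64453 = -204820)
o(r, 375)/(-61376) + P(K(-13))/s = -671/(-61376) + 705/(-204820) = -671*(-1/61376) + 705*(-1/204820) = 671/61376 - 141/40964 = 672601/89793088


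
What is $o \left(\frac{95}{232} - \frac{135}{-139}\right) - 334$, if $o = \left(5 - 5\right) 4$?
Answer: $-334$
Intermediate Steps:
$o = 0$ ($o = 0 \cdot 4 = 0$)
$o \left(\frac{95}{232} - \frac{135}{-139}\right) - 334 = 0 \left(\frac{95}{232} - \frac{135}{-139}\right) - 334 = 0 \left(95 \cdot \frac{1}{232} - - \frac{135}{139}\right) - 334 = 0 \left(\frac{95}{232} + \frac{135}{139}\right) - 334 = 0 \cdot \frac{44525}{32248} - 334 = 0 - 334 = -334$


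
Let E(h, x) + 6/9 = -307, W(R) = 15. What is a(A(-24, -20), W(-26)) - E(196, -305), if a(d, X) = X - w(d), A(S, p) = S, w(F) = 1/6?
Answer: 645/2 ≈ 322.50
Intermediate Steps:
w(F) = 1/6
E(h, x) = -923/3 (E(h, x) = -2/3 - 307 = -923/3)
a(d, X) = -1/6 + X (a(d, X) = X - 1*1/6 = X - 1/6 = -1/6 + X)
a(A(-24, -20), W(-26)) - E(196, -305) = (-1/6 + 15) - 1*(-923/3) = 89/6 + 923/3 = 645/2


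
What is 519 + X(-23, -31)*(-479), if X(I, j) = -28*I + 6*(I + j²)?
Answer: -3003769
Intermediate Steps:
X(I, j) = -22*I + 6*j² (X(I, j) = -28*I + (6*I + 6*j²) = -22*I + 6*j²)
519 + X(-23, -31)*(-479) = 519 + (-22*(-23) + 6*(-31)²)*(-479) = 519 + (506 + 6*961)*(-479) = 519 + (506 + 5766)*(-479) = 519 + 6272*(-479) = 519 - 3004288 = -3003769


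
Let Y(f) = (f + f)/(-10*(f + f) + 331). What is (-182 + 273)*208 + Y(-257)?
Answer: 103554574/5471 ≈ 18928.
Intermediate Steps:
Y(f) = 2*f/(331 - 20*f) (Y(f) = (2*f)/(-20*f + 331) = (2*f)/(331 - 20*f) = 2*f/(331 - 20*f))
(-182 + 273)*208 + Y(-257) = (-182 + 273)*208 - 2*(-257)/(-331 + 20*(-257)) = 91*208 - 2*(-257)/(-331 - 5140) = 18928 - 2*(-257)/(-5471) = 18928 - 2*(-257)*(-1/5471) = 18928 - 514/5471 = 103554574/5471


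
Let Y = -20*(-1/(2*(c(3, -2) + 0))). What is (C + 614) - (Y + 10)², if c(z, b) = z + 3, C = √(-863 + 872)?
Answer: 4328/9 ≈ 480.89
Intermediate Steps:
C = 3 (C = √9 = 3)
c(z, b) = 3 + z
Y = 5/3 (Y = -20*(-1/(2*((3 + 3) + 0))) = -20*(-1/(2*(6 + 0))) = -20/((-2*6)) = -20/(-12) = -20*(-1/12) = 5/3 ≈ 1.6667)
(C + 614) - (Y + 10)² = (3 + 614) - (5/3 + 10)² = 617 - (35/3)² = 617 - 1*1225/9 = 617 - 1225/9 = 4328/9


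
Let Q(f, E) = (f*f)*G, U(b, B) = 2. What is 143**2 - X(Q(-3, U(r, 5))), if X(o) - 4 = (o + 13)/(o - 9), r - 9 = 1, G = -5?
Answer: 551999/27 ≈ 20444.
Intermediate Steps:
r = 10 (r = 9 + 1 = 10)
Q(f, E) = -5*f**2 (Q(f, E) = (f*f)*(-5) = f**2*(-5) = -5*f**2)
X(o) = 4 + (13 + o)/(-9 + o) (X(o) = 4 + (o + 13)/(o - 9) = 4 + (13 + o)/(-9 + o))
143**2 - X(Q(-3, U(r, 5))) = 143**2 - (-23 + 5*(-5*(-3)**2))/(-9 - 5*(-3)**2) = 20449 - (-23 + 5*(-5*9))/(-9 - 5*9) = 20449 - (-23 + 5*(-45))/(-9 - 45) = 20449 - (-23 - 225)/(-54) = 20449 - (-1)*(-248)/54 = 20449 - 1*124/27 = 20449 - 124/27 = 551999/27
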